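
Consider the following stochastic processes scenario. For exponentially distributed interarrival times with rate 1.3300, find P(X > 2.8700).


P(X > t) = exp(-lambda * t)
= exp(-1.3300 * 2.8700)
= exp(-3.8171) = 0.0220

0.0220


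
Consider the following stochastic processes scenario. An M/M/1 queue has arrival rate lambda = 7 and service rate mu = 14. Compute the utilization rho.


rho = lambda/mu
= 7/14
= 0.5000

0.5000


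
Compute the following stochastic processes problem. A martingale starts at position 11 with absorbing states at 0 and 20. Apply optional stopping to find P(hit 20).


By optional stopping theorem: E(M at tau) = M(0) = 11
P(hit 20)*20 + P(hit 0)*0 = 11
P(hit 20) = (11 - 0)/(20 - 0) = 11/20 = 0.5500

0.5500


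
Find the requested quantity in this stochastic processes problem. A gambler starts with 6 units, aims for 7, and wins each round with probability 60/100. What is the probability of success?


Gambler's ruin formula:
r = q/p = 0.4000/0.6000 = 0.6667
P(win) = (1 - r^i)/(1 - r^N)
= (1 - 0.6667^6)/(1 - 0.6667^7)
= 0.9689

0.9689


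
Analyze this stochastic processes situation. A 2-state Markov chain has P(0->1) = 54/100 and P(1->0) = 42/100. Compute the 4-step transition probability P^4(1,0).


Computing P^4 by matrix multiplication.
P = [[0.4600, 0.5400], [0.4200, 0.5800]]
After raising P to the power 4:
P^4(1,0) = 0.4375

0.4375


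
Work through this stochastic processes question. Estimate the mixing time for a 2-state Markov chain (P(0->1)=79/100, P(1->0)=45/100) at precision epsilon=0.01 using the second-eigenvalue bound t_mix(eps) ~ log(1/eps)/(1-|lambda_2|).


lambda_2 = |1 - p01 - p10| = |1 - 0.7900 - 0.4500| = 0.2400
t_mix ~ log(1/eps)/(1 - |lambda_2|)
= log(100)/(1 - 0.2400) = 4.6052/0.7600
= 6.0594

6.0594


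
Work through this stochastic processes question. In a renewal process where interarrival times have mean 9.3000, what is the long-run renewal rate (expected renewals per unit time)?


Long-run renewal rate = 1/E(X)
= 1/9.3000
= 0.1075

0.1075


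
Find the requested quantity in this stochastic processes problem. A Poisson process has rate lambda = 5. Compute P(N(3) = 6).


P(N(t)=k) = (lambda*t)^k * exp(-lambda*t) / k!
lambda*t = 15
= 15^6 * exp(-15) / 6!
= 11390625 * 3.0590e-07 / 720
= 0.0048

0.0048


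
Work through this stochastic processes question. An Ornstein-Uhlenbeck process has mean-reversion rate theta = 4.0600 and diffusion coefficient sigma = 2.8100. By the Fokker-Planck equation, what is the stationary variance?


Stationary variance = sigma^2 / (2*theta)
= 2.8100^2 / (2*4.0600)
= 7.8961 / 8.1200
= 0.9724

0.9724


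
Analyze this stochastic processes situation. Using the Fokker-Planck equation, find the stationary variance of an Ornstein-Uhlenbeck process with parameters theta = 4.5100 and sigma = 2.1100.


Stationary variance = sigma^2 / (2*theta)
= 2.1100^2 / (2*4.5100)
= 4.4521 / 9.0200
= 0.4936

0.4936


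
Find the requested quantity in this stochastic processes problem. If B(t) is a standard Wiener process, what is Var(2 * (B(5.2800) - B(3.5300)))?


Var(alpha*(B(t)-B(s))) = alpha^2 * (t-s)
= 2^2 * (5.2800 - 3.5300)
= 4 * 1.7500
= 7.0000

7.0000


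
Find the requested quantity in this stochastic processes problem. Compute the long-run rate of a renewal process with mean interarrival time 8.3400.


Long-run renewal rate = 1/E(X)
= 1/8.3400
= 0.1199

0.1199


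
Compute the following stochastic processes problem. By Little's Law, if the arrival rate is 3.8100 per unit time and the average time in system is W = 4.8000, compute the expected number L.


Little's Law: L = lambda * W
= 3.8100 * 4.8000
= 18.2880

18.2880


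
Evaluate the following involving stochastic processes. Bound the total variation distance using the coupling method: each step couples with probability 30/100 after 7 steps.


TV distance bound <= (1-delta)^n
= (1 - 0.3000)^7
= 0.7000^7
= 0.0824

0.0824


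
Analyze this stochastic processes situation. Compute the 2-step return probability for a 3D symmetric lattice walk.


P(return in 2 steps) = P(reverse first step) = 1/(2d)
= 1/6
= 0.1667

0.1667


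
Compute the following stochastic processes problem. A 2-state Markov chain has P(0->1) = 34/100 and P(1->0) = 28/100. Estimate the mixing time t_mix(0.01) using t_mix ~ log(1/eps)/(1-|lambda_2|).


lambda_2 = |1 - p01 - p10| = |1 - 0.3400 - 0.2800| = 0.3800
t_mix ~ log(1/eps)/(1 - |lambda_2|)
= log(100)/(1 - 0.3800) = 4.6052/0.6200
= 7.4277

7.4277


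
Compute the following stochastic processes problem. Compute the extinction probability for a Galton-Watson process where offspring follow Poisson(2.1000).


Since mu = 2.1000 > 1, extinction prob q < 1.
Solve s = exp(mu*(s-1)) iteratively.
q = 0.1779

0.1779


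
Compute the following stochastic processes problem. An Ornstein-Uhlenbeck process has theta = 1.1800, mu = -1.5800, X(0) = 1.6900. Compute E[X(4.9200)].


E[X(t)] = mu + (X(0) - mu)*exp(-theta*t)
= -1.5800 + (1.6900 - -1.5800)*exp(-1.1800*4.9200)
= -1.5800 + 3.2700 * 0.0030
= -1.5702

-1.5702


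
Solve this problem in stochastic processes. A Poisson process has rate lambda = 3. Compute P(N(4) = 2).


P(N(t)=k) = (lambda*t)^k * exp(-lambda*t) / k!
lambda*t = 12
= 12^2 * exp(-12) / 2!
= 144 * 6.1442e-06 / 2
= 4.4238e-04

4.4238e-04


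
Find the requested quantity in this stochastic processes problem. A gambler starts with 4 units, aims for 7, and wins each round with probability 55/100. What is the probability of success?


Gambler's ruin formula:
r = q/p = 0.4500/0.5500 = 0.8182
P(win) = (1 - r^i)/(1 - r^N)
= (1 - 0.8182^4)/(1 - 0.8182^7)
= 0.7314

0.7314


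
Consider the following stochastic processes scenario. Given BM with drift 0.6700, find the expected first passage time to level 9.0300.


Expected first passage time = a/mu
= 9.0300/0.6700
= 13.4776

13.4776


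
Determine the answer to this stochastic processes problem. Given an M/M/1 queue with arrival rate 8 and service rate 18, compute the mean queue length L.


rho = 8/18 = 0.4444
L = rho/(1-rho)
= 0.4444/0.5556
= 0.8000

0.8000


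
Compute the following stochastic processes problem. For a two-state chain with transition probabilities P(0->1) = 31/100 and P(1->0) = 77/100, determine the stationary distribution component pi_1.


Stationary distribution: pi_0 = p10/(p01+p10), pi_1 = p01/(p01+p10)
p01 = 0.3100, p10 = 0.7700
pi_1 = 0.2870

0.2870


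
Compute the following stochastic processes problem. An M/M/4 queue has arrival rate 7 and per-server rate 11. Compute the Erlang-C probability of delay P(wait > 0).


a = lambda/mu = 0.6364
rho = a/c = 0.1591
Erlang-C formula applied:
C(c,a) = 0.0043

0.0043


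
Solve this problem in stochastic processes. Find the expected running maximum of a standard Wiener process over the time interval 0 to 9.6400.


E(max B(s)) = sqrt(2t/pi)
= sqrt(2*9.6400/pi)
= sqrt(6.1370)
= 2.4773

2.4773


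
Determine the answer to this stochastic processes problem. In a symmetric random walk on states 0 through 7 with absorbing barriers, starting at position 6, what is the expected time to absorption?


For symmetric RW on 0,...,N with absorbing barriers, E(i) = i*(N-i)
E(6) = 6 * 1 = 6

6


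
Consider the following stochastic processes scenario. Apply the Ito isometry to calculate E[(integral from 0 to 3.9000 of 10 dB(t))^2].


By Ito isometry: E[(int f dB)^2] = int f^2 dt
= 10^2 * 3.9000
= 100 * 3.9000 = 390.0000

390.0000


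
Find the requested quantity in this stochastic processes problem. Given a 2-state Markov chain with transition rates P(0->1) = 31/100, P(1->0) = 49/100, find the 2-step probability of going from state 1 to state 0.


Computing P^2 by matrix multiplication.
P = [[0.6900, 0.3100], [0.4900, 0.5100]]
After raising P to the power 2:
P^2(1,0) = 0.5880

0.5880


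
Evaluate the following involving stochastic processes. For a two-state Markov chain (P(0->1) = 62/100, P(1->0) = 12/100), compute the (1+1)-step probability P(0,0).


P^2 = P^1 * P^1
Computing via matrix multiplication of the transition matrix.
Entry (0,0) of P^2 = 0.2188

0.2188


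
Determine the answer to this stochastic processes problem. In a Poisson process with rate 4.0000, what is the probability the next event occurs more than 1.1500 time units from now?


P(X > t) = exp(-lambda * t)
= exp(-4.0000 * 1.1500)
= exp(-4.6000) = 0.0101

0.0101


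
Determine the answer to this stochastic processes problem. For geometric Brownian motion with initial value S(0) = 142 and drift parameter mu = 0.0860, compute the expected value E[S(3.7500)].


E[S(t)] = S(0) * exp(mu * t)
= 142 * exp(0.0860 * 3.7500)
= 142 * 1.3806
= 196.0416

196.0416


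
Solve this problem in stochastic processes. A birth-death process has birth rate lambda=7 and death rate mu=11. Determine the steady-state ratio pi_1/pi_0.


For birth-death process, pi_n/pi_0 = (lambda/mu)^n
= (7/11)^1
= 0.6364

0.6364


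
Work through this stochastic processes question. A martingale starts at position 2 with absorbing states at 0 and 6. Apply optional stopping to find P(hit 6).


By optional stopping theorem: E(M at tau) = M(0) = 2
P(hit 6)*6 + P(hit 0)*0 = 2
P(hit 6) = (2 - 0)/(6 - 0) = 1/3 = 0.3333

0.3333


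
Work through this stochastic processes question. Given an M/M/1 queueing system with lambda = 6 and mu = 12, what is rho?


rho = lambda/mu
= 6/12
= 0.5000

0.5000


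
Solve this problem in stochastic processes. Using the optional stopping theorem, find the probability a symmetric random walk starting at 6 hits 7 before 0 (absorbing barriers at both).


By optional stopping theorem: E(M at tau) = M(0) = 6
P(hit 7)*7 + P(hit 0)*0 = 6
P(hit 7) = (6 - 0)/(7 - 0) = 6/7 = 0.8571

0.8571


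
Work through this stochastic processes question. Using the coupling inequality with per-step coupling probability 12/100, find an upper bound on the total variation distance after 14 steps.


TV distance bound <= (1-delta)^n
= (1 - 0.1200)^14
= 0.8800^14
= 0.1670

0.1670


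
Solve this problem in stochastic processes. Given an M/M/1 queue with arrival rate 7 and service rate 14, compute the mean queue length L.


rho = 7/14 = 0.5000
L = rho/(1-rho)
= 0.5000/0.5000
= 1.0000

1.0000


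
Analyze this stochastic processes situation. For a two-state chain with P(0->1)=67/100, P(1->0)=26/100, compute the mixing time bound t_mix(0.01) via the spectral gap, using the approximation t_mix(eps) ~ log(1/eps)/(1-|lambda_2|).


lambda_2 = |1 - p01 - p10| = |1 - 0.6700 - 0.2600| = 0.0700
t_mix ~ log(1/eps)/(1 - |lambda_2|)
= log(100)/(1 - 0.0700) = 4.6052/0.9300
= 4.9518

4.9518


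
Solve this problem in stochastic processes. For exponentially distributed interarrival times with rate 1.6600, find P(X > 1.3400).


P(X > t) = exp(-lambda * t)
= exp(-1.6600 * 1.3400)
= exp(-2.2244) = 0.1081

0.1081


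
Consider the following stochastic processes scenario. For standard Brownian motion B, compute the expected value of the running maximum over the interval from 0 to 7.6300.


E(max B(s)) = sqrt(2t/pi)
= sqrt(2*7.6300/pi)
= sqrt(4.8574)
= 2.2040

2.2040


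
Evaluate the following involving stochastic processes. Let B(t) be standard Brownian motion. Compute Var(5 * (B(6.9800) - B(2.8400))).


Var(alpha*(B(t)-B(s))) = alpha^2 * (t-s)
= 5^2 * (6.9800 - 2.8400)
= 25 * 4.1400
= 103.5000

103.5000


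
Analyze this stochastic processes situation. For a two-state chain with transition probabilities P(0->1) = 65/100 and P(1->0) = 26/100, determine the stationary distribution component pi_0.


Stationary distribution: pi_0 = p10/(p01+p10), pi_1 = p01/(p01+p10)
p01 = 0.6500, p10 = 0.2600
pi_0 = 0.2857

0.2857


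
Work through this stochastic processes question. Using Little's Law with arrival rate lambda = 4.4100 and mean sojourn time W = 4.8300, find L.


Little's Law: L = lambda * W
= 4.4100 * 4.8300
= 21.3003

21.3003


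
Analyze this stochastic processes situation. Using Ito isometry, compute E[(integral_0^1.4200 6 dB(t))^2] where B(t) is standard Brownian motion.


By Ito isometry: E[(int f dB)^2] = int f^2 dt
= 6^2 * 1.4200
= 36 * 1.4200 = 51.1200

51.1200


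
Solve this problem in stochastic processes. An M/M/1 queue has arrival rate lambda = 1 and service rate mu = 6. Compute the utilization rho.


rho = lambda/mu
= 1/6
= 0.1667

0.1667


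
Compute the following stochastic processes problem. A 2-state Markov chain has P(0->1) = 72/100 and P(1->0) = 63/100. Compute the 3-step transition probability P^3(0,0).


Computing P^3 by matrix multiplication.
P = [[0.2800, 0.7200], [0.6300, 0.3700]]
After raising P to the power 3:
P^3(0,0) = 0.4438

0.4438


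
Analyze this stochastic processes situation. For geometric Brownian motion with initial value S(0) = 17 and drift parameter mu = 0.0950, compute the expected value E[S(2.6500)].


E[S(t)] = S(0) * exp(mu * t)
= 17 * exp(0.0950 * 2.6500)
= 17 * 1.2863
= 21.8667

21.8667


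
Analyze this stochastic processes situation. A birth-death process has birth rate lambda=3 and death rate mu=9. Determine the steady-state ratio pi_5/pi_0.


For birth-death process, pi_n/pi_0 = (lambda/mu)^n
= (3/9)^5
= 0.0041

0.0041


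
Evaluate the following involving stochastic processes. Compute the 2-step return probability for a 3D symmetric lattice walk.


P(return in 2 steps) = P(reverse first step) = 1/(2d)
= 1/6
= 0.1667

0.1667


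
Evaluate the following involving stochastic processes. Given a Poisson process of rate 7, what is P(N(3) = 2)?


P(N(t)=k) = (lambda*t)^k * exp(-lambda*t) / k!
lambda*t = 21
= 21^2 * exp(-21) / 2!
= 441 * 7.5826e-10 / 2
= 1.6720e-07

1.6720e-07


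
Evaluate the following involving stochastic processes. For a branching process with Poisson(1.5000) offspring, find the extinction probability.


Since mu = 1.5000 > 1, extinction prob q < 1.
Solve s = exp(mu*(s-1)) iteratively.
q = 0.4172

0.4172


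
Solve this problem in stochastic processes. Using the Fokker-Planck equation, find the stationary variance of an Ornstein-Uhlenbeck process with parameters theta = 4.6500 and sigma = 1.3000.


Stationary variance = sigma^2 / (2*theta)
= 1.3000^2 / (2*4.6500)
= 1.6900 / 9.3000
= 0.1817

0.1817


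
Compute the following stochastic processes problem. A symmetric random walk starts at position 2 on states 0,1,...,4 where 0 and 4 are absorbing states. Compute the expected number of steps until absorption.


For symmetric RW on 0,...,N with absorbing barriers, E(i) = i*(N-i)
E(2) = 2 * 2 = 4

4


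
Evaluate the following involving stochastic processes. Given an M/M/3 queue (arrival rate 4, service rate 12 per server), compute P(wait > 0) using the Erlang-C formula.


a = lambda/mu = 0.3333
rho = a/c = 0.1111
Erlang-C formula applied:
C(c,a) = 0.0050

0.0050


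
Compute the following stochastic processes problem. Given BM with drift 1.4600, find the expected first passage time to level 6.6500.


Expected first passage time = a/mu
= 6.6500/1.4600
= 4.5548

4.5548


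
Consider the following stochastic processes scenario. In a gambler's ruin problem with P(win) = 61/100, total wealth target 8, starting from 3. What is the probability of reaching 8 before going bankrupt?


Gambler's ruin formula:
r = q/p = 0.3900/0.6100 = 0.6393
P(win) = (1 - r^i)/(1 - r^N)
= (1 - 0.6393^3)/(1 - 0.6393^8)
= 0.7599

0.7599


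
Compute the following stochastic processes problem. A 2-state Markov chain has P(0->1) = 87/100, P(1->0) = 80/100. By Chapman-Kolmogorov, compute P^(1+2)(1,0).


P^3 = P^1 * P^2
Computing via matrix multiplication of the transition matrix.
Entry (1,0) of P^3 = 0.6231

0.6231


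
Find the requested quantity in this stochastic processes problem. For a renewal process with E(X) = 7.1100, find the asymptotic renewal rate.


Long-run renewal rate = 1/E(X)
= 1/7.1100
= 0.1406

0.1406


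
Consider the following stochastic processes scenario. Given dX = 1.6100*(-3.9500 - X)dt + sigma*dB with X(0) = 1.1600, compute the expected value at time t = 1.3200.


E[X(t)] = mu + (X(0) - mu)*exp(-theta*t)
= -3.9500 + (1.1600 - -3.9500)*exp(-1.6100*1.3200)
= -3.9500 + 5.1100 * 0.1194
= -3.3398

-3.3398


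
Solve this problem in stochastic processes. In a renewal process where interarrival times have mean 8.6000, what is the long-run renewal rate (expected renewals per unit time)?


Long-run renewal rate = 1/E(X)
= 1/8.6000
= 0.1163

0.1163


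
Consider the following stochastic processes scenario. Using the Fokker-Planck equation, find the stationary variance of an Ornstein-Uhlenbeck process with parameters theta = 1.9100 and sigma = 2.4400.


Stationary variance = sigma^2 / (2*theta)
= 2.4400^2 / (2*1.9100)
= 5.9536 / 3.8200
= 1.5585

1.5585


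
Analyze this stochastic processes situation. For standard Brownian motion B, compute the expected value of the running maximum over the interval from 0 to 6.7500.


E(max B(s)) = sqrt(2t/pi)
= sqrt(2*6.7500/pi)
= sqrt(4.2972)
= 2.0730

2.0730


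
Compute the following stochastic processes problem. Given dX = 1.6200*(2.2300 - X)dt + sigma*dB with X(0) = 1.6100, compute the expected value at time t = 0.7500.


E[X(t)] = mu + (X(0) - mu)*exp(-theta*t)
= 2.2300 + (1.6100 - 2.2300)*exp(-1.6200*0.7500)
= 2.2300 + -0.6200 * 0.2967
= 2.0460

2.0460


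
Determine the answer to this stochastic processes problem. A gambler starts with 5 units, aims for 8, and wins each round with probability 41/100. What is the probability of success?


Gambler's ruin formula:
r = q/p = 0.5900/0.4100 = 1.4390
P(win) = (1 - r^i)/(1 - r^N)
= (1 - 1.4390^5)/(1 - 1.4390^8)
= 0.2974

0.2974


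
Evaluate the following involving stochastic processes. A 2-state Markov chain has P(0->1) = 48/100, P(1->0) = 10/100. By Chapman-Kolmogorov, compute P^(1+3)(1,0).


P^4 = P^1 * P^3
Computing via matrix multiplication of the transition matrix.
Entry (1,0) of P^4 = 0.1670

0.1670


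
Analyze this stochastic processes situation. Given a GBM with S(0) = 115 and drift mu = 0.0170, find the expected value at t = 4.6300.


E[S(t)] = S(0) * exp(mu * t)
= 115 * exp(0.0170 * 4.6300)
= 115 * 1.0819
= 124.4174

124.4174


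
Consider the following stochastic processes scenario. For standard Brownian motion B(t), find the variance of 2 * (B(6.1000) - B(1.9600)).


Var(alpha*(B(t)-B(s))) = alpha^2 * (t-s)
= 2^2 * (6.1000 - 1.9600)
= 4 * 4.1400
= 16.5600

16.5600


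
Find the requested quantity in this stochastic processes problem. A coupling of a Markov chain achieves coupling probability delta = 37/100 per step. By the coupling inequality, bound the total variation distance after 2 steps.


TV distance bound <= (1-delta)^n
= (1 - 0.3700)^2
= 0.6300^2
= 0.3969

0.3969


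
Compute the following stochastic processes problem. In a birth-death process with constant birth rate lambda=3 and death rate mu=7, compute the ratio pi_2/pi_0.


For birth-death process, pi_n/pi_0 = (lambda/mu)^n
= (3/7)^2
= 0.1837

0.1837


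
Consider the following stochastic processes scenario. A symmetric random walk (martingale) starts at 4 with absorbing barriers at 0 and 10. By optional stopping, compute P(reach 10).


By optional stopping theorem: E(M at tau) = M(0) = 4
P(hit 10)*10 + P(hit 0)*0 = 4
P(hit 10) = (4 - 0)/(10 - 0) = 2/5 = 0.4000

0.4000


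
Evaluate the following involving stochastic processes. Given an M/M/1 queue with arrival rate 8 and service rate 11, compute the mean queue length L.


rho = 8/11 = 0.7273
L = rho/(1-rho)
= 0.7273/0.2727
= 2.6667

2.6667


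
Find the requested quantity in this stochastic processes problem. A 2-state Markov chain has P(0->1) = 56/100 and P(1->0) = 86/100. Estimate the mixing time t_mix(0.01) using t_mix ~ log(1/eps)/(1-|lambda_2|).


lambda_2 = |1 - p01 - p10| = |1 - 0.5600 - 0.8600| = 0.4200
t_mix ~ log(1/eps)/(1 - |lambda_2|)
= log(100)/(1 - 0.4200) = 4.6052/0.5800
= 7.9399

7.9399


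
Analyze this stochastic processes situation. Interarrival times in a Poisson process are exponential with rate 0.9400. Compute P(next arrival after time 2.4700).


P(X > t) = exp(-lambda * t)
= exp(-0.9400 * 2.4700)
= exp(-2.3218) = 0.0981

0.0981


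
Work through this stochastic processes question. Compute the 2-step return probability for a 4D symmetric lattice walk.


P(return in 2 steps) = P(reverse first step) = 1/(2d)
= 1/8
= 0.1250

0.1250


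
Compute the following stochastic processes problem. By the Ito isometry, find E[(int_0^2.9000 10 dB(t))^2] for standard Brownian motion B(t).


By Ito isometry: E[(int f dB)^2] = int f^2 dt
= 10^2 * 2.9000
= 100 * 2.9000 = 290.0000

290.0000


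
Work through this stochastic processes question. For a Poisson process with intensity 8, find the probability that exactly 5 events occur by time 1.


P(N(t)=k) = (lambda*t)^k * exp(-lambda*t) / k!
lambda*t = 8
= 8^5 * exp(-8) / 5!
= 32768 * 3.3546e-04 / 120
= 0.0916

0.0916


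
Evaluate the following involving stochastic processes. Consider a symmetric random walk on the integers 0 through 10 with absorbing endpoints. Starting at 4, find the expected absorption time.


For symmetric RW on 0,...,N with absorbing barriers, E(i) = i*(N-i)
E(4) = 4 * 6 = 24

24


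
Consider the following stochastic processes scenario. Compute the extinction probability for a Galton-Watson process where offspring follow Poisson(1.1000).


Since mu = 1.1000 > 1, extinction prob q < 1.
Solve s = exp(mu*(s-1)) iteratively.
q = 0.8239

0.8239


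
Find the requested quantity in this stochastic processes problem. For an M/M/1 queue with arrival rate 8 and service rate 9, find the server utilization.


rho = lambda/mu
= 8/9
= 0.8889

0.8889


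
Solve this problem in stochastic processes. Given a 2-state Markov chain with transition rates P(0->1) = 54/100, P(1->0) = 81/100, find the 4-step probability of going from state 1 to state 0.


Computing P^4 by matrix multiplication.
P = [[0.4600, 0.5400], [0.8100, 0.1900]]
After raising P to the power 4:
P^4(1,0) = 0.5910

0.5910


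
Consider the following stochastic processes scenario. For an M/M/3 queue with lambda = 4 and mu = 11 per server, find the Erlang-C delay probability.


a = lambda/mu = 0.3636
rho = a/c = 0.1212
Erlang-C formula applied:
C(c,a) = 0.0063

0.0063


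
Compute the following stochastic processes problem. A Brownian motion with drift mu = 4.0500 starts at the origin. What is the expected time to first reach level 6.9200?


Expected first passage time = a/mu
= 6.9200/4.0500
= 1.7086

1.7086


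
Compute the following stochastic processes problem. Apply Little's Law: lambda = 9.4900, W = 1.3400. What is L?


Little's Law: L = lambda * W
= 9.4900 * 1.3400
= 12.7166

12.7166


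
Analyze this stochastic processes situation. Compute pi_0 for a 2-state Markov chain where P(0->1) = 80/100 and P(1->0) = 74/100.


Stationary distribution: pi_0 = p10/(p01+p10), pi_1 = p01/(p01+p10)
p01 = 0.8000, p10 = 0.7400
pi_0 = 0.4805

0.4805


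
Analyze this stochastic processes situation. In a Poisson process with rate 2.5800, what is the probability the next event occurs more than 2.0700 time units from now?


P(X > t) = exp(-lambda * t)
= exp(-2.5800 * 2.0700)
= exp(-5.3406) = 0.0048

0.0048


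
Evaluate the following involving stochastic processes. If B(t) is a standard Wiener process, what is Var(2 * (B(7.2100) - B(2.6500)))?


Var(alpha*(B(t)-B(s))) = alpha^2 * (t-s)
= 2^2 * (7.2100 - 2.6500)
= 4 * 4.5600
= 18.2400

18.2400


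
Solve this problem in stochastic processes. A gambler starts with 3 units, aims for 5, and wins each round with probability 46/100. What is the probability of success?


Gambler's ruin formula:
r = q/p = 0.5400/0.4600 = 1.1739
P(win) = (1 - r^i)/(1 - r^N)
= (1 - 1.1739^3)/(1 - 1.1739^5)
= 0.5025

0.5025


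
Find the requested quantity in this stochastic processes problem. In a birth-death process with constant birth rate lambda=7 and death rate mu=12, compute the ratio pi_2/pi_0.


For birth-death process, pi_n/pi_0 = (lambda/mu)^n
= (7/12)^2
= 0.3403

0.3403


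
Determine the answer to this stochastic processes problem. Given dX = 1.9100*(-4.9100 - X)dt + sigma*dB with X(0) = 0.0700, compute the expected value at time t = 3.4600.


E[X(t)] = mu + (X(0) - mu)*exp(-theta*t)
= -4.9100 + (0.0700 - -4.9100)*exp(-1.9100*3.4600)
= -4.9100 + 4.9800 * 0.0013
= -4.9033

-4.9033


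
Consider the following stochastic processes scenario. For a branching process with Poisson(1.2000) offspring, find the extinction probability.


Since mu = 1.2000 > 1, extinction prob q < 1.
Solve s = exp(mu*(s-1)) iteratively.
q = 0.6863

0.6863


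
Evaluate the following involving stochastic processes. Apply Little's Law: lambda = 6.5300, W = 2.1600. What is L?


Little's Law: L = lambda * W
= 6.5300 * 2.1600
= 14.1048

14.1048


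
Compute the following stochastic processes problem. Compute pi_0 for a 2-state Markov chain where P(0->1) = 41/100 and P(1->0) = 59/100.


Stationary distribution: pi_0 = p10/(p01+p10), pi_1 = p01/(p01+p10)
p01 = 0.4100, p10 = 0.5900
pi_0 = 0.5900

0.5900


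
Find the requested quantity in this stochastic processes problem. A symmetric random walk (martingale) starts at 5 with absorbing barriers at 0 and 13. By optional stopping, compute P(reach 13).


By optional stopping theorem: E(M at tau) = M(0) = 5
P(hit 13)*13 + P(hit 0)*0 = 5
P(hit 13) = (5 - 0)/(13 - 0) = 5/13 = 0.3846

0.3846


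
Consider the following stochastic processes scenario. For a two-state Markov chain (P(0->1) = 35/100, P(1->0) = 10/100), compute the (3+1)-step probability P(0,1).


P^4 = P^3 * P^1
Computing via matrix multiplication of the transition matrix.
Entry (0,1) of P^4 = 0.7066

0.7066


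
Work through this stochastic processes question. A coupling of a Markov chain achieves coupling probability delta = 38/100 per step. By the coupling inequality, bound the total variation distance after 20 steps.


TV distance bound <= (1-delta)^n
= (1 - 0.3800)^20
= 0.6200^20
= 7.0442e-05

7.0442e-05


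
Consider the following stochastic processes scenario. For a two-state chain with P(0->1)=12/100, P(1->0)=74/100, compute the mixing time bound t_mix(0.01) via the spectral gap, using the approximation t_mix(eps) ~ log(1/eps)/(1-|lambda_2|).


lambda_2 = |1 - p01 - p10| = |1 - 0.1200 - 0.7400| = 0.1400
t_mix ~ log(1/eps)/(1 - |lambda_2|)
= log(100)/(1 - 0.1400) = 4.6052/0.8600
= 5.3548

5.3548


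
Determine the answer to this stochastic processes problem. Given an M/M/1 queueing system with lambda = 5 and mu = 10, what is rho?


rho = lambda/mu
= 5/10
= 0.5000

0.5000


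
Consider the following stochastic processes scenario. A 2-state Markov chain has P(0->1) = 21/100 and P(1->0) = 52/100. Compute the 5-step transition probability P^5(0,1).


Computing P^5 by matrix multiplication.
P = [[0.7900, 0.2100], [0.5200, 0.4800]]
After raising P to the power 5:
P^5(0,1) = 0.2873

0.2873


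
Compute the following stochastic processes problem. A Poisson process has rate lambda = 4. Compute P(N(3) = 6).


P(N(t)=k) = (lambda*t)^k * exp(-lambda*t) / k!
lambda*t = 12
= 12^6 * exp(-12) / 6!
= 2985984 * 6.1442e-06 / 720
= 0.0255

0.0255


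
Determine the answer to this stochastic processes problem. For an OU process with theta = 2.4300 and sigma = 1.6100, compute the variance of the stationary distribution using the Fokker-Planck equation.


Stationary variance = sigma^2 / (2*theta)
= 1.6100^2 / (2*2.4300)
= 2.5921 / 4.8600
= 0.5334

0.5334


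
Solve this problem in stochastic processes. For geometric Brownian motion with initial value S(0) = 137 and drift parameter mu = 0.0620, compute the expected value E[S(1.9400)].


E[S(t)] = S(0) * exp(mu * t)
= 137 * exp(0.0620 * 1.9400)
= 137 * 1.1278
= 154.5103

154.5103


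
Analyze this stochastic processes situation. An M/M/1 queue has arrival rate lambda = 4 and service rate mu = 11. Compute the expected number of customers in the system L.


rho = 4/11 = 0.3636
L = rho/(1-rho)
= 0.3636/0.6364
= 0.5714

0.5714


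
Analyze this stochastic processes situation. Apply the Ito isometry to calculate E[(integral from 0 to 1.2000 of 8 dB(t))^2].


By Ito isometry: E[(int f dB)^2] = int f^2 dt
= 8^2 * 1.2000
= 64 * 1.2000 = 76.8000

76.8000


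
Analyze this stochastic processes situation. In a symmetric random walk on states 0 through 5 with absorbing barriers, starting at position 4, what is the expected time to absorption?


For symmetric RW on 0,...,N with absorbing barriers, E(i) = i*(N-i)
E(4) = 4 * 1 = 4

4


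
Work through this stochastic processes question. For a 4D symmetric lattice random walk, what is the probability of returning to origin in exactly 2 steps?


P(return in 2 steps) = P(reverse first step) = 1/(2d)
= 1/8
= 0.1250

0.1250


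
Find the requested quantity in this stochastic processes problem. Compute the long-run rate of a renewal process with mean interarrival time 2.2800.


Long-run renewal rate = 1/E(X)
= 1/2.2800
= 0.4386

0.4386


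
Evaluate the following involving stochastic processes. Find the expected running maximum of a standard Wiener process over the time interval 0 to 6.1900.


E(max B(s)) = sqrt(2t/pi)
= sqrt(2*6.1900/pi)
= sqrt(3.9407)
= 1.9851

1.9851


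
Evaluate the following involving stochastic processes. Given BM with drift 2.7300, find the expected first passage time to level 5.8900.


Expected first passage time = a/mu
= 5.8900/2.7300
= 2.1575

2.1575


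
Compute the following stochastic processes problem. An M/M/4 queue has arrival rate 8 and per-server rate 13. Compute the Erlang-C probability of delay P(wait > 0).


a = lambda/mu = 0.6154
rho = a/c = 0.1538
Erlang-C formula applied:
C(c,a) = 0.0038

0.0038


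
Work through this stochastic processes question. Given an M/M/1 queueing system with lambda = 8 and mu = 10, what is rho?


rho = lambda/mu
= 8/10
= 0.8000

0.8000


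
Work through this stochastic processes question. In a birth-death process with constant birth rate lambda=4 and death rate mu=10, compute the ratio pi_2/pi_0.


For birth-death process, pi_n/pi_0 = (lambda/mu)^n
= (4/10)^2
= 0.1600

0.1600


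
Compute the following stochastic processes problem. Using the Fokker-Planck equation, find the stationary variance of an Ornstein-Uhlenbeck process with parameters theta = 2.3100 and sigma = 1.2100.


Stationary variance = sigma^2 / (2*theta)
= 1.2100^2 / (2*2.3100)
= 1.4641 / 4.6200
= 0.3169

0.3169


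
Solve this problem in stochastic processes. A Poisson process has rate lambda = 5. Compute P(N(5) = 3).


P(N(t)=k) = (lambda*t)^k * exp(-lambda*t) / k!
lambda*t = 25
= 25^3 * exp(-25) / 3!
= 15625 * 1.3888e-11 / 6
= 3.6167e-08

3.6167e-08


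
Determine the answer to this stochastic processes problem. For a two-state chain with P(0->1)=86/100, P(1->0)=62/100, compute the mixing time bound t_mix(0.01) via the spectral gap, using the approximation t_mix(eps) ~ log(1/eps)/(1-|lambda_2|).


lambda_2 = |1 - p01 - p10| = |1 - 0.8600 - 0.6200| = 0.4800
t_mix ~ log(1/eps)/(1 - |lambda_2|)
= log(100)/(1 - 0.4800) = 4.6052/0.5200
= 8.8561

8.8561


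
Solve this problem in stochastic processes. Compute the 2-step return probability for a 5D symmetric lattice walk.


P(return in 2 steps) = P(reverse first step) = 1/(2d)
= 1/10
= 0.1000

0.1000


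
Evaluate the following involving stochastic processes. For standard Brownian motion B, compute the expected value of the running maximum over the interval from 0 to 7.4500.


E(max B(s)) = sqrt(2t/pi)
= sqrt(2*7.4500/pi)
= sqrt(4.7428)
= 2.1778

2.1778


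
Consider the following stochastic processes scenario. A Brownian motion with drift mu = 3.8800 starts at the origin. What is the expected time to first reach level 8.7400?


Expected first passage time = a/mu
= 8.7400/3.8800
= 2.2526

2.2526


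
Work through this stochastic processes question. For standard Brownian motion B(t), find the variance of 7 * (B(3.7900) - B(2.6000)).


Var(alpha*(B(t)-B(s))) = alpha^2 * (t-s)
= 7^2 * (3.7900 - 2.6000)
= 49 * 1.1900
= 58.3100

58.3100


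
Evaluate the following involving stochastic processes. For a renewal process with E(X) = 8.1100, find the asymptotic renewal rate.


Long-run renewal rate = 1/E(X)
= 1/8.1100
= 0.1233

0.1233


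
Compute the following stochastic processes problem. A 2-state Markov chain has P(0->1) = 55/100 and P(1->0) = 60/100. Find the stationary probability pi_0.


Stationary distribution: pi_0 = p10/(p01+p10), pi_1 = p01/(p01+p10)
p01 = 0.5500, p10 = 0.6000
pi_0 = 0.5217

0.5217


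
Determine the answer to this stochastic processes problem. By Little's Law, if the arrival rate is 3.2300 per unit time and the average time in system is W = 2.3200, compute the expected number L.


Little's Law: L = lambda * W
= 3.2300 * 2.3200
= 7.4936

7.4936


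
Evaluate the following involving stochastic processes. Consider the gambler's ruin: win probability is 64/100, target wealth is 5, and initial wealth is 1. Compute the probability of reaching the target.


Gambler's ruin formula:
r = q/p = 0.3600/0.6400 = 0.5625
P(win) = (1 - r^i)/(1 - r^N)
= (1 - 0.5625^1)/(1 - 0.5625^5)
= 0.4636

0.4636


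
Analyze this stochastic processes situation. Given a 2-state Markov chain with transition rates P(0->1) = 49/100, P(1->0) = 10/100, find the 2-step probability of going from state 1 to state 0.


Computing P^2 by matrix multiplication.
P = [[0.5100, 0.4900], [0.1000, 0.9000]]
After raising P to the power 2:
P^2(1,0) = 0.1410

0.1410


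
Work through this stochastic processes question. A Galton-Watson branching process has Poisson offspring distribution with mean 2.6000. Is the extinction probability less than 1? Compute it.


Since mu = 2.6000 > 1, extinction prob q < 1.
Solve s = exp(mu*(s-1)) iteratively.
q = 0.0951

0.0951


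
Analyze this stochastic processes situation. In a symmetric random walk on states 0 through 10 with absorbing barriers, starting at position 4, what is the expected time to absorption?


For symmetric RW on 0,...,N with absorbing barriers, E(i) = i*(N-i)
E(4) = 4 * 6 = 24

24


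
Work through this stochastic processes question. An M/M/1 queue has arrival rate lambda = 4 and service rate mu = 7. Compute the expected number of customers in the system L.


rho = 4/7 = 0.5714
L = rho/(1-rho)
= 0.5714/0.4286
= 1.3333

1.3333


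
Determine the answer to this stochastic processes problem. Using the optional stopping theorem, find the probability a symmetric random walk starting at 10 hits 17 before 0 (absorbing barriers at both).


By optional stopping theorem: E(M at tau) = M(0) = 10
P(hit 17)*17 + P(hit 0)*0 = 10
P(hit 17) = (10 - 0)/(17 - 0) = 10/17 = 0.5882

0.5882


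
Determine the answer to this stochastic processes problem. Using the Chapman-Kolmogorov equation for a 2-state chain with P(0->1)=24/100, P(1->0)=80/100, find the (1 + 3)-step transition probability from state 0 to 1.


P^4 = P^1 * P^3
Computing via matrix multiplication of the transition matrix.
Entry (0,1) of P^4 = 0.2308

0.2308


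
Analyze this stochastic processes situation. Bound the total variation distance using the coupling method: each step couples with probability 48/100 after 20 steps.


TV distance bound <= (1-delta)^n
= (1 - 0.4800)^20
= 0.5200^20
= 2.0896e-06

2.0896e-06


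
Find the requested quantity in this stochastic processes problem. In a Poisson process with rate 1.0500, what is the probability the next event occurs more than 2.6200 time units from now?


P(X > t) = exp(-lambda * t)
= exp(-1.0500 * 2.6200)
= exp(-2.7510) = 0.0639

0.0639


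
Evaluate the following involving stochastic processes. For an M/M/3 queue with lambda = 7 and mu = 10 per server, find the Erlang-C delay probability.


a = lambda/mu = 0.7000
rho = a/c = 0.2333
Erlang-C formula applied:
C(c,a) = 0.0369

0.0369


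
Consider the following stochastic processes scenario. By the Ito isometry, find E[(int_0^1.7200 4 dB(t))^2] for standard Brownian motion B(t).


By Ito isometry: E[(int f dB)^2] = int f^2 dt
= 4^2 * 1.7200
= 16 * 1.7200 = 27.5200

27.5200


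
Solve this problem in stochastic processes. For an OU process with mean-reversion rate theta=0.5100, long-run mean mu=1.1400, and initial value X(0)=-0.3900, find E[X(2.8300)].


E[X(t)] = mu + (X(0) - mu)*exp(-theta*t)
= 1.1400 + (-0.3900 - 1.1400)*exp(-0.5100*2.8300)
= 1.1400 + -1.5300 * 0.2361
= 0.7787

0.7787


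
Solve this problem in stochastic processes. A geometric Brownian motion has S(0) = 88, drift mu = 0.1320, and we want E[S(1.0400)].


E[S(t)] = S(0) * exp(mu * t)
= 88 * exp(0.1320 * 1.0400)
= 88 * 1.1471
= 100.9491

100.9491


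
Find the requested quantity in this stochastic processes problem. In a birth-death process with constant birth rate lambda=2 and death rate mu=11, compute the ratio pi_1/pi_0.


For birth-death process, pi_n/pi_0 = (lambda/mu)^n
= (2/11)^1
= 0.1818

0.1818


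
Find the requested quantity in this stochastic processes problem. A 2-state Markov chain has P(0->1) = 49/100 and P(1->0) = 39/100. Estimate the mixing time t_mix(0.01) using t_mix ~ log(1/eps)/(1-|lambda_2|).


lambda_2 = |1 - p01 - p10| = |1 - 0.4900 - 0.3900| = 0.1200
t_mix ~ log(1/eps)/(1 - |lambda_2|)
= log(100)/(1 - 0.1200) = 4.6052/0.8800
= 5.2331

5.2331


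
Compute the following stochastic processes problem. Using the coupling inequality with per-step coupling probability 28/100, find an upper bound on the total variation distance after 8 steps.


TV distance bound <= (1-delta)^n
= (1 - 0.2800)^8
= 0.7200^8
= 0.0722

0.0722


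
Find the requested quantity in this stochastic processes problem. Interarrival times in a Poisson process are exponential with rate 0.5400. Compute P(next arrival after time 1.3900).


P(X > t) = exp(-lambda * t)
= exp(-0.5400 * 1.3900)
= exp(-0.7506) = 0.4721

0.4721


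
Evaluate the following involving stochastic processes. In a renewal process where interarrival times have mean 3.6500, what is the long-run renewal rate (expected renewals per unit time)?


Long-run renewal rate = 1/E(X)
= 1/3.6500
= 0.2740

0.2740


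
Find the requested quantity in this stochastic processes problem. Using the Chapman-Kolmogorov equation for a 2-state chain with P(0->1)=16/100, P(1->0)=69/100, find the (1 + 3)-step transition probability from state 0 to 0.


P^4 = P^1 * P^3
Computing via matrix multiplication of the transition matrix.
Entry (0,0) of P^4 = 0.8119

0.8119


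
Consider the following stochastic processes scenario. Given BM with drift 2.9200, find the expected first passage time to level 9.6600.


Expected first passage time = a/mu
= 9.6600/2.9200
= 3.3082

3.3082


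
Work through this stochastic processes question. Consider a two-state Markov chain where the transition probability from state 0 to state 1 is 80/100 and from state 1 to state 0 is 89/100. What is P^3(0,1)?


Computing P^3 by matrix multiplication.
P = [[0.2000, 0.8000], [0.8900, 0.1100]]
After raising P to the power 3:
P^3(0,1) = 0.6289

0.6289


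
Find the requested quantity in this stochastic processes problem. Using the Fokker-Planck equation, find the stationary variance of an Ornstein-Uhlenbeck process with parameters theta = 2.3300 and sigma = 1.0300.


Stationary variance = sigma^2 / (2*theta)
= 1.0300^2 / (2*2.3300)
= 1.0609 / 4.6600
= 0.2277

0.2277


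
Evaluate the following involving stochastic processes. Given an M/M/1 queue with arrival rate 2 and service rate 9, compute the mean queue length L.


rho = 2/9 = 0.2222
L = rho/(1-rho)
= 0.2222/0.7778
= 0.2857

0.2857
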